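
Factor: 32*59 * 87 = 2^5 * 3^1*29^1 * 59^1 = 164256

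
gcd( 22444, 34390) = 362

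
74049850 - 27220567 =46829283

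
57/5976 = 19/1992  =  0.01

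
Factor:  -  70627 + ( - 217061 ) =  - 2^3*3^1*11987^1  =  - 287688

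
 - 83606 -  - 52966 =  - 30640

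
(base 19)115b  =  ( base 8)16236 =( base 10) 7326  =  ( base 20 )I66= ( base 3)101001100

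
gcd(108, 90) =18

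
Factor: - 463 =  -463^1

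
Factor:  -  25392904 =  - 2^3*73^1*43481^1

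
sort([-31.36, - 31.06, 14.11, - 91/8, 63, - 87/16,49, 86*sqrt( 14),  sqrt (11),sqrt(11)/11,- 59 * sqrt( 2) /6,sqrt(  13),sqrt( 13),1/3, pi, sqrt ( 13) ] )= [ - 31.36, - 31.06, - 59*sqrt( 2 )/6,  -  91/8,-87/16,sqrt(11)/11,1/3,pi,sqrt( 11 ),sqrt(13),  sqrt(13 ), sqrt( 13 ), 14.11, 49, 63, 86*sqrt( 14)]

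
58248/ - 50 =-29124/25 = -  1164.96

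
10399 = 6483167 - 6472768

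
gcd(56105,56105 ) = 56105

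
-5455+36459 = 31004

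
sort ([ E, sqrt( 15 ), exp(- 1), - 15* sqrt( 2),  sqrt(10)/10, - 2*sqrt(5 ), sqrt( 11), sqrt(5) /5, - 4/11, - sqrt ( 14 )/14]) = [ - 15* sqrt(  2) , - 2*sqrt(5), -4/11,-sqrt( 14 )/14,sqrt( 10 )/10,  exp( - 1 ), sqrt( 5)/5 , E,sqrt( 11 ),sqrt( 15 )]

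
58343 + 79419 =137762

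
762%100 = 62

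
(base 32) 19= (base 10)41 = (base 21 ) 1K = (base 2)101001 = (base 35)16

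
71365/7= 10195 = 10195.00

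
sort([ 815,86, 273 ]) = [86,  273, 815]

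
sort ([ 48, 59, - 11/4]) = [ - 11/4, 48, 59] 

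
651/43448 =651/43448 = 0.01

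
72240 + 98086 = 170326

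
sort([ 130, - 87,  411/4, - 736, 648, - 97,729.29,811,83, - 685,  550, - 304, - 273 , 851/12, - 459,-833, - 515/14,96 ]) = [ - 833, - 736, - 685, - 459, - 304,-273, - 97, - 87, - 515/14,  851/12, 83, 96,411/4,130, 550, 648,729.29, 811]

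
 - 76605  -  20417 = -97022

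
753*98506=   74175018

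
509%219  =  71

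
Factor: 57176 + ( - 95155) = -37979  =  -163^1 *233^1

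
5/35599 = 5/35599 = 0.00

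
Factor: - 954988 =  - 2^2*238747^1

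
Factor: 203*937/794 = 190211/794 = 2^( - 1 )*7^1*29^1*397^( - 1)*937^1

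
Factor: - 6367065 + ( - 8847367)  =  -2^5*43^1*11057^1 = - 15214432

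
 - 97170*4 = - 388680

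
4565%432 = 245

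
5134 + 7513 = 12647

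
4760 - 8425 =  - 3665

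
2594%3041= 2594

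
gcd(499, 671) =1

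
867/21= 41  +  2/7 = 41.29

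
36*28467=1024812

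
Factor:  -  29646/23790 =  - 3^4*5^( - 1)  *13^ (-1) = - 81/65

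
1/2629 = 1/2629 = 0.00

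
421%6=1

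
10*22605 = 226050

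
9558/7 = 9558/7 =1365.43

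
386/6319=386/6319 = 0.06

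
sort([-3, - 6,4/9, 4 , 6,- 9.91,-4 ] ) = [ - 9.91, - 6, - 4,- 3, 4/9, 4, 6 ]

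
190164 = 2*95082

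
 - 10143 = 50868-61011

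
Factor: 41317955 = 5^1*7^1*41^1* 28793^1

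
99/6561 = 11/729 = 0.02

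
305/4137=305/4137=0.07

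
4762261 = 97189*49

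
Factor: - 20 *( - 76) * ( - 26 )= - 39520 = -2^5*5^1 * 13^1*19^1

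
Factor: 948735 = 3^2*5^1*29^1*727^1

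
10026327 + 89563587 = 99589914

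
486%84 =66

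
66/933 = 22/311  =  0.07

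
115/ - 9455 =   -  1 + 1868/1891 = -0.01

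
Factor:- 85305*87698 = -7481077890 = - 2^1*3^1 * 5^1*11^2*13^1*47^1*3373^1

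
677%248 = 181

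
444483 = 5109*87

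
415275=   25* 16611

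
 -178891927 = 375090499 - 553982426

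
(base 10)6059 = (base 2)1011110101011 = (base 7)23444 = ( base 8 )13653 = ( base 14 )22cb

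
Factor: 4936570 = 2^1 * 5^1 * 493657^1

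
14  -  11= 3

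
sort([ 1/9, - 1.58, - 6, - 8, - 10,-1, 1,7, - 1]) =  [ - 10, - 8, - 6, - 1.58, -1,-1,1/9,1, 7 ] 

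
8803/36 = 244 + 19/36 = 244.53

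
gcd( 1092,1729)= 91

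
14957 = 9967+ 4990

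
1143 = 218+925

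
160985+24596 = 185581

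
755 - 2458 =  - 1703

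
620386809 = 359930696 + 260456113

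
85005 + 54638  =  139643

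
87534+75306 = 162840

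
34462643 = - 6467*( - 5329)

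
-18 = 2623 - 2641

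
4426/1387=4426/1387 = 3.19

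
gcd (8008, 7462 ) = 182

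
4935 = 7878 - 2943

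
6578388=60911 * 108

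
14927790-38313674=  - 23385884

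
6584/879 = 7+431/879=7.49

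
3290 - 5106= -1816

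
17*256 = 4352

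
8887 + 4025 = 12912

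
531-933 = - 402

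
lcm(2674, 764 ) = 5348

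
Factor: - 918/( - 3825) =2^1*3^1*5^( - 2 ) = 6/25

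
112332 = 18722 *6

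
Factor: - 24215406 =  - 2^1*3^1*29^1*139169^1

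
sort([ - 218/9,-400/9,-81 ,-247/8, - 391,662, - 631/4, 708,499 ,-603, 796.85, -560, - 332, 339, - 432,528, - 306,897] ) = [ - 603,-560,-432, - 391,  -  332, - 306 ,-631/4,  -  81, - 400/9, - 247/8,-218/9, 339, 499,528,662,708,796.85,897 ] 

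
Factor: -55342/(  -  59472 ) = 67/72 = 2^(-3 ) * 3^( -2)*67^1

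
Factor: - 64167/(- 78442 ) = 2^( - 1 )*3^1*7^( -1)*13^( - 1)*73^1*293^1*431^( - 1 )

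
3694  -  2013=1681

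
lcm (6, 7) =42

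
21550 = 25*862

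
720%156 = 96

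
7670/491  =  15 + 305/491 = 15.62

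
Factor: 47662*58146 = 2771354652 = 2^2*3^1*11^1*881^1*23831^1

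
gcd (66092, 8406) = 2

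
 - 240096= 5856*( - 41)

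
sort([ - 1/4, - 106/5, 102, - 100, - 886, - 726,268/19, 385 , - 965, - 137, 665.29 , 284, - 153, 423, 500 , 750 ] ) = [ - 965  ,-886, - 726, - 153, - 137,  -  100, - 106/5, - 1/4, 268/19 , 102,  284,385,423, 500,  665.29,750] 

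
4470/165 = 298/11  =  27.09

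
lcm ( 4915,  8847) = 44235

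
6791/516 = 13 + 83/516 = 13.16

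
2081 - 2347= - 266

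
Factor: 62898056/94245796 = 2^1*13^1*19^1*139^1*229^1*643^(  -  1 )*36643^( - 1 ) = 15724514/23561449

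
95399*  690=65825310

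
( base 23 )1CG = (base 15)39B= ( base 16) 335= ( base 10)821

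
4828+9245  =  14073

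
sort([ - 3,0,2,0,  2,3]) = [ - 3,0, 0 , 2,2 , 3]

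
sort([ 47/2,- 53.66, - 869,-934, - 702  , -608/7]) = [ - 934, - 869, - 702, -608/7, - 53.66 , 47/2]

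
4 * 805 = 3220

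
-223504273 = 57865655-281369928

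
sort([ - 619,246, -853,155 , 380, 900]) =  [ - 853, - 619, 155,246, 380,900]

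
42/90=7/15 = 0.47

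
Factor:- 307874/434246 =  - 153937/217123 = - 7^1*29^( - 1)*7487^( - 1) * 21991^1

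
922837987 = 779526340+143311647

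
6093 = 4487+1606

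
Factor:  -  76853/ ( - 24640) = 10979/3520  =  2^ (  -  6)*5^( - 1)*11^ ( - 1)*10979^1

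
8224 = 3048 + 5176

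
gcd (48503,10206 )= 7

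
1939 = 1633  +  306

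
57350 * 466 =26725100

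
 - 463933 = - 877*529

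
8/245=8/245=0.03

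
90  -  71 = 19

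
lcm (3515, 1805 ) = 66785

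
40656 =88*462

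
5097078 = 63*80906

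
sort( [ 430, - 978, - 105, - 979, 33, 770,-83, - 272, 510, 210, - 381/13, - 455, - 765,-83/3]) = [ - 979, - 978,-765 , - 455, - 272, - 105,-83, - 381/13,  -  83/3, 33, 210, 430,  510, 770] 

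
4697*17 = 79849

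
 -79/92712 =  - 79/92712 = - 0.00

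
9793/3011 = 9793/3011 = 3.25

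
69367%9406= 3525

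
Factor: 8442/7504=9/8 = 2^( -3) *3^2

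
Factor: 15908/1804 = 97/11 = 11^( - 1)*97^1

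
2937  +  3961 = 6898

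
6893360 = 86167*80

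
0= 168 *0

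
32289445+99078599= 131368044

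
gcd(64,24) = 8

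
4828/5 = 4828/5 = 965.60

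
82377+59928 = 142305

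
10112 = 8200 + 1912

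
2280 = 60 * 38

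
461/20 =23+1/20=23.05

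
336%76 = 32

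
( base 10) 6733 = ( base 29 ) 805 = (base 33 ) 661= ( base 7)25426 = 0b1101001001101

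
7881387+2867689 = 10749076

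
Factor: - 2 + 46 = 2^2*11^1 = 44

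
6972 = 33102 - 26130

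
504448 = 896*563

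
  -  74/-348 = 37/174 =0.21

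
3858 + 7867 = 11725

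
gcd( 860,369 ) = 1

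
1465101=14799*99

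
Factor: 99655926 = 2^1*3^1 * 1619^1*10259^1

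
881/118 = 881/118= 7.47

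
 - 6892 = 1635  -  8527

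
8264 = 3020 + 5244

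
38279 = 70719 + -32440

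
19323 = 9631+9692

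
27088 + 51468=78556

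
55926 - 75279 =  - 19353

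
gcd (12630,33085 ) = 5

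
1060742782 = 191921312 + 868821470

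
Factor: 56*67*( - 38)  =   - 142576 =- 2^4*7^1*19^1*67^1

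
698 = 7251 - 6553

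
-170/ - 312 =85/156 = 0.54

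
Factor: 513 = 3^3*19^1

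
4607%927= 899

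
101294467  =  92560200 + 8734267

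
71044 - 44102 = 26942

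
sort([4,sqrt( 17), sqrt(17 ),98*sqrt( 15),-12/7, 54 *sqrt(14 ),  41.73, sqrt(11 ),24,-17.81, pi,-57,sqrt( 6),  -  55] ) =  [ -57, - 55, -17.81 ,-12/7, sqrt (6 ),pi , sqrt (11 ),4, sqrt(17 ),  sqrt( 17) , 24, 41.73, 54*sqrt( 14 ), 98 * sqrt( 15 ) ] 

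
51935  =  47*1105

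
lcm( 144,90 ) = 720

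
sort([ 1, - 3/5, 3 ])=[-3/5, 1, 3]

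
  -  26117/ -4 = 26117/4 = 6529.25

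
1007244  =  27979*36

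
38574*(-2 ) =-77148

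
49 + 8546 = 8595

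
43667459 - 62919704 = -19252245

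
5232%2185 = 862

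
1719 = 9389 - 7670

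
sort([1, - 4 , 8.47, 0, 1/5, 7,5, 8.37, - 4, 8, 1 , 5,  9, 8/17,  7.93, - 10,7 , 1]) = [ - 10,  -  4, - 4, 0, 1/5,8/17, 1  ,  1,1,5, 5,7, 7, 7.93, 8,8.37, 8.47, 9 ] 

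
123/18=41/6 = 6.83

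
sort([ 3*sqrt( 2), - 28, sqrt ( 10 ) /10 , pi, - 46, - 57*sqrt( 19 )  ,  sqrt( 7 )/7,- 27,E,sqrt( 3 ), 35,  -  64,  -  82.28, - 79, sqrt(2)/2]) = [-57*sqrt ( 19), - 82.28, - 79,  -  64, - 46,-28 , - 27, sqrt ( 10)/10, sqrt(7) /7, sqrt(2) /2,sqrt(3 ) , E, pi,  3*sqrt(2 ),35]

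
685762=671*1022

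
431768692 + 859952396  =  1291721088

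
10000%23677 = 10000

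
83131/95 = 875 + 6/95 = 875.06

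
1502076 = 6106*246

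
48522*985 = 47794170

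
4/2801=4/2801 = 0.00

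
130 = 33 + 97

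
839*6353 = 5330167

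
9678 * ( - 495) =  - 4790610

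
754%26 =0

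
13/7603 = 13/7603 = 0.00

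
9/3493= 9/3493 = 0.00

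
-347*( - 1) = 347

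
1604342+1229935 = 2834277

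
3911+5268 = 9179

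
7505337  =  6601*1137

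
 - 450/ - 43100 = 9/862= 0.01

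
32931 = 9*3659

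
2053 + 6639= 8692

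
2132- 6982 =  - 4850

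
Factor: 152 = 2^3*19^1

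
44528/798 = 22264/399 = 55.80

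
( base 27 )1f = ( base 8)52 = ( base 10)42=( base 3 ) 1120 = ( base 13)33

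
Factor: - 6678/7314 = -3^1 * 7^1 * 23^(-1 )=- 21/23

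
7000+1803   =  8803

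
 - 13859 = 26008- 39867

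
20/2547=20/2547  =  0.01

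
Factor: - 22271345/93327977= - 5^1 *17^( - 1)*4454269^1*5489881^( - 1)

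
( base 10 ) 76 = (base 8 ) 114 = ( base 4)1030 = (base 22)3A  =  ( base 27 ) 2M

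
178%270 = 178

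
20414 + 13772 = 34186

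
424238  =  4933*86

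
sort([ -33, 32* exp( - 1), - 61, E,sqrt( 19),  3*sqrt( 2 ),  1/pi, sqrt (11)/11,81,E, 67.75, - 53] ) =[ - 61,-53 ,-33, sqrt(11)/11, 1/pi, E,E, 3*sqrt( 2 ),  sqrt(19), 32*exp( - 1), 67.75, 81 ] 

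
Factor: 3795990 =2^1*3^1*5^1*11^1*11503^1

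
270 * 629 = 169830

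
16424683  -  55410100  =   - 38985417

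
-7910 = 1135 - 9045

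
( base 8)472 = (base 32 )9q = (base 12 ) 222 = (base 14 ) 186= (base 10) 314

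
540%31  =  13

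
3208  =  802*4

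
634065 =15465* 41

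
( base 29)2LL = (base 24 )408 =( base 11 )1812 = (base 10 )2312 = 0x908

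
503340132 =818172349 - 314832217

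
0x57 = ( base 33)2L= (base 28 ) 33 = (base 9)106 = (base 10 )87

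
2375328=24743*96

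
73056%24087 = 795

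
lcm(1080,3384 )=50760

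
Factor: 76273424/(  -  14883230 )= - 2^3*5^( - 1 )*17^1*61^1 * 113^( - 1 )*4597^1*13171^( - 1) = - 38136712/7441615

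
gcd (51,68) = 17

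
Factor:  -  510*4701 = -2^1 * 3^2*5^1*17^1*1567^1 = - 2397510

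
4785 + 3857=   8642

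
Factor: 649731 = 3^1*216577^1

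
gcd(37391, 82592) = 1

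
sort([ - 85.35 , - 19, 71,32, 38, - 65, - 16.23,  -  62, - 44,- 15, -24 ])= [ - 85.35, - 65, - 62, - 44, - 24,-19, - 16.23 , - 15,32, 38,71] 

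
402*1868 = 750936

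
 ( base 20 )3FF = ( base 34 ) 1aj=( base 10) 1515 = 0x5EB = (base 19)43e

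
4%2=0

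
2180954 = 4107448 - 1926494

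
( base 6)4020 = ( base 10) 876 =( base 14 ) 468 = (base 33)qi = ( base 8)1554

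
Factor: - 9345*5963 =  - 3^1*5^1*7^1*67^1*89^2 = - 55724235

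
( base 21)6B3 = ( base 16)b40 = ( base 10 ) 2880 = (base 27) 3PI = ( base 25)4f5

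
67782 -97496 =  -29714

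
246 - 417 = - 171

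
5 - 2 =3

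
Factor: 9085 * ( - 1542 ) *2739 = -38370842730 = -2^1*3^2 * 5^1 *11^1*23^1*79^1*83^1 * 257^1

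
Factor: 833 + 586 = 3^1 *11^1*43^1 = 1419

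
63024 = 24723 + 38301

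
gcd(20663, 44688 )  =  1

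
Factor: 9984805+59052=10043857=313^1*32089^1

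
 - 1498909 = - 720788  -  778121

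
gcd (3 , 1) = 1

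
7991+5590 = 13581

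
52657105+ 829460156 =882117261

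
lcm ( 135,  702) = 3510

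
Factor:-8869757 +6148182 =  -  2721575 = - 5^2*108863^1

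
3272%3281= 3272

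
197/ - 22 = - 197/22 = - 8.95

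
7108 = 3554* 2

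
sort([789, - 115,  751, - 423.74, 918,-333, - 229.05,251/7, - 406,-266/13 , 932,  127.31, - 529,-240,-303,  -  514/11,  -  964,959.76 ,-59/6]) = [-964, - 529, - 423.74, - 406, - 333, - 303 ,  -  240, - 229.05, - 115,-514/11,-266/13, - 59/6 , 251/7,  127.31,  751, 789,918,932,959.76]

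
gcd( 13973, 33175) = 1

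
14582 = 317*46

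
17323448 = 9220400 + 8103048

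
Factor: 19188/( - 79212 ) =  - 39/161 = -3^1*7^( - 1) * 13^1*23^ ( -1) 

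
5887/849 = 6 + 793/849 = 6.93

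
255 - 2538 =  - 2283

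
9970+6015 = 15985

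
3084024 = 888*3473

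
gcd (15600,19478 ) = 2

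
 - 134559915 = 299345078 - 433904993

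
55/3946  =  55/3946 = 0.01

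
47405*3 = 142215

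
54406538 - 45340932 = 9065606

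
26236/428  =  6559/107= 61.30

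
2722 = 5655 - 2933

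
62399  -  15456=46943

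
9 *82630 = 743670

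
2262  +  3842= 6104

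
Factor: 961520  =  2^4* 5^1 * 7^1*17^1 *101^1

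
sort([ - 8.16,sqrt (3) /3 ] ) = [-8.16,sqrt(3 )/3 ]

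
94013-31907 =62106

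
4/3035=4/3035 = 0.00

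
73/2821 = 73/2821 = 0.03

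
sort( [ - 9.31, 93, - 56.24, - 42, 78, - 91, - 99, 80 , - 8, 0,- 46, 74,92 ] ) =[ - 99, - 91, - 56.24, - 46, - 42, - 9.31,-8, 0, 74,78, 80 , 92,93]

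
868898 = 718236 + 150662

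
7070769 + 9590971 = 16661740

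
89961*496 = 44620656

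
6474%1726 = 1296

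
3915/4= 3915/4 =978.75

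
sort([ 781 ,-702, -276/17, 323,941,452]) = [-702, - 276/17,323, 452, 781, 941 ]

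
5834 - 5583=251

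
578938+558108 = 1137046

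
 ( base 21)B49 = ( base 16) 1350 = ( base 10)4944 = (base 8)11520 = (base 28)68g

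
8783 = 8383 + 400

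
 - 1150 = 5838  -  6988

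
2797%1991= 806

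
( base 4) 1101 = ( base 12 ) 69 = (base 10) 81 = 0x51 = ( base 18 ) 49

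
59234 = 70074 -10840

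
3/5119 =3/5119  =  0.00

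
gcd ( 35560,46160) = 40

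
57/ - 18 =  - 4 + 5/6 = - 3.17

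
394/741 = 394/741 = 0.53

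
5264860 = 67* 78580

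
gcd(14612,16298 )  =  562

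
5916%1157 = 131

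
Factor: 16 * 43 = 2^4* 43^1 = 688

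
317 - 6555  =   - 6238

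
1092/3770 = 42/145 = 0.29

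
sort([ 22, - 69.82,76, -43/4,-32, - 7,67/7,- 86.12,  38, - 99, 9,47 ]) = [  -  99, - 86.12, - 69.82, - 32,-43/4,  -  7,9, 67/7, 22, 38 , 47, 76] 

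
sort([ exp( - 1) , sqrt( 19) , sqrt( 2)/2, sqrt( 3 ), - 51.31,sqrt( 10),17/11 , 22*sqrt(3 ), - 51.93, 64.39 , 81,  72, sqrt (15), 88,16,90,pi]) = [ - 51.93, - 51.31,  exp( - 1),sqrt (2 )/2,17/11,sqrt(3),pi,  sqrt( 10) , sqrt( 15),  sqrt( 19),16, 22*sqrt( 3),64.39, 72,81,88, 90 ] 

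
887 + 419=1306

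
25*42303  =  1057575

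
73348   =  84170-10822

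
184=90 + 94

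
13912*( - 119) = -1655528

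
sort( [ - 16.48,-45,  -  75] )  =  [  -  75,  -  45,-16.48 ]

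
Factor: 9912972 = 2^2*3^1*17^1*48593^1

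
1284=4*321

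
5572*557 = 3103604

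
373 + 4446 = 4819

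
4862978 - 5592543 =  - 729565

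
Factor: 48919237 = 197^1*239^1*1039^1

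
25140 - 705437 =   -  680297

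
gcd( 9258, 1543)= 1543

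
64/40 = 1+3/5 = 1.60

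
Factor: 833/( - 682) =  - 2^( - 1)*7^2*11^( - 1) * 17^1*31^( - 1)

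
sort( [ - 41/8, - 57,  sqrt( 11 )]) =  [  -  57,-41/8 , sqrt( 11 ) ]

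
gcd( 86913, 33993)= 27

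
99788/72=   24947/18 = 1385.94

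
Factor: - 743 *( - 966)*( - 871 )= - 625149798 = -2^1*3^1*7^1* 13^1*23^1*67^1*743^1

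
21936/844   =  5484/211 = 25.99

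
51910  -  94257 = -42347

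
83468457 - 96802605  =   - 13334148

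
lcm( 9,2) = 18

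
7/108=7/108 = 0.06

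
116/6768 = 29/1692=0.02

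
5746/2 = 2873  =  2873.00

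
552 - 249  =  303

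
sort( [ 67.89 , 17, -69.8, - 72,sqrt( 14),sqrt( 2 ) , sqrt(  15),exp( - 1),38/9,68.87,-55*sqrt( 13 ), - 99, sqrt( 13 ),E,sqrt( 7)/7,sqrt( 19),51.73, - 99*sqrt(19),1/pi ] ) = [ - 99 * sqrt ( 19),  -  55*sqrt( 13 ), - 99, - 72,-69.8, 1/pi,exp( - 1),sqrt( 7 )/7,sqrt(2),E,sqrt( 13 ),sqrt( 14 ),sqrt( 15 ), 38/9,sqrt( 19),17,51.73,67.89, 68.87] 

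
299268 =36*8313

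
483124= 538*898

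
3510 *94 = 329940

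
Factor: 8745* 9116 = 79719420 = 2^2*3^1*5^1 *11^1*43^1*53^2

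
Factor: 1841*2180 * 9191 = 2^2*5^1*7^2* 13^1*101^1*109^1 *263^1 = 36886975580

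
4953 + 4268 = 9221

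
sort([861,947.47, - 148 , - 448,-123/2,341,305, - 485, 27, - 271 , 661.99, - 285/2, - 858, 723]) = [ - 858 ,  -  485, - 448, - 271,- 148, - 285/2, - 123/2, 27, 305, 341, 661.99,723, 861, 947.47]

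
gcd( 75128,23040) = 8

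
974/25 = 974/25 = 38.96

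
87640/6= 14606 + 2/3   =  14606.67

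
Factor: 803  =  11^1 * 73^1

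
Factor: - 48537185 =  - 5^1*9707437^1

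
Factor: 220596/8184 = 2^ ( -1)*11^(  -  1)*593^1 = 593/22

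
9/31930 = 9/31930 = 0.00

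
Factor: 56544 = 2^5* 3^1*19^1 * 31^1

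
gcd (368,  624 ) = 16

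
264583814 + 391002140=655585954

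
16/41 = 16/41 = 0.39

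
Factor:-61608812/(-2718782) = 2^1*11^(-1)*23^1*123581^( - 1) *669661^1=30804406/1359391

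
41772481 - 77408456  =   - 35635975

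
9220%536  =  108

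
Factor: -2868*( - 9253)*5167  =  2^2*3^1*19^1*239^1*487^1*5167^1 = 137119799868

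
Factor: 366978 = 2^1*3^1*31^1*1973^1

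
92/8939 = 92/8939 = 0.01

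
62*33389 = 2070118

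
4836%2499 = 2337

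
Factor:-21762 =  - 2^1 * 3^3 * 13^1*31^1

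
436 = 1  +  435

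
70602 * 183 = 12920166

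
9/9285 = 3/3095=0.00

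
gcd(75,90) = 15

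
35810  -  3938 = 31872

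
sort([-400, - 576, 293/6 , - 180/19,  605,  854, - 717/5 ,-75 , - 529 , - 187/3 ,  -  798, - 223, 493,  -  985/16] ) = [ - 798 , - 576 , - 529, - 400, - 223 , - 717/5,-75,-187/3, - 985/16, - 180/19, 293/6,493,  605, 854] 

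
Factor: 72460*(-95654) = -6931088840= -2^3*5^1* 13^2*283^1*3623^1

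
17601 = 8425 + 9176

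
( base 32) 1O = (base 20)2g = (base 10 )56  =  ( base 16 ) 38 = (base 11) 51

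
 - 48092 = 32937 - 81029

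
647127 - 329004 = 318123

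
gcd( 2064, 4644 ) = 516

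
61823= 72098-10275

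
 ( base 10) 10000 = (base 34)8m4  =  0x2710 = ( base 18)1cfa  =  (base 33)961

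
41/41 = 1 = 1.00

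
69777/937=74 + 439/937 =74.47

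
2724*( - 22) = -59928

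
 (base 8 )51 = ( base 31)1a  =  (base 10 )41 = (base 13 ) 32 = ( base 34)17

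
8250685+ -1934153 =6316532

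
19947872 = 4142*4816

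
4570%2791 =1779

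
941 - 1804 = - 863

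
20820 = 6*3470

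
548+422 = 970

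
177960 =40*4449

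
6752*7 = 47264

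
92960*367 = 34116320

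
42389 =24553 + 17836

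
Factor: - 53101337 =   -  137^1*331^1*1171^1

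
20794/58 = 10397/29  =  358.52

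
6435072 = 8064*798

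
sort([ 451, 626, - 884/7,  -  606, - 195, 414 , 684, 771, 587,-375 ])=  [ - 606, - 375,  -  195,-884/7,414, 451, 587, 626,684, 771 ] 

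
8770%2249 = 2023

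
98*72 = 7056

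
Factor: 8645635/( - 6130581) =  - 3^(  -  1)*5^1* 23^(-2 ) * 3863^( - 1)*1729127^1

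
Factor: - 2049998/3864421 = -2^1 * 11^( -1 )*97^1*10567^1*351311^( - 1) 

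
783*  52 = 40716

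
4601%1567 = 1467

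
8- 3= 5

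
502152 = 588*854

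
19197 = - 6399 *( - 3)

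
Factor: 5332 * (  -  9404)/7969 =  - 2^4 * 13^( - 1 )*31^1*43^1*613^(-1)*2351^1= - 50142128/7969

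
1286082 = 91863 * 14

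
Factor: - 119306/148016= -187/232 = - 2^( - 3)*11^1*17^1*29^(  -  1 ) 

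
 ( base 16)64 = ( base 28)3G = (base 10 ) 100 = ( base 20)50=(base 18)5A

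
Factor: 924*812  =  750288 = 2^4*3^1* 7^2* 11^1 * 29^1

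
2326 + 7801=10127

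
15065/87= 173 + 14/87 = 173.16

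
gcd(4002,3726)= 138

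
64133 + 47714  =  111847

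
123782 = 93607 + 30175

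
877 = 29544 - 28667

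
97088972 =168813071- 71724099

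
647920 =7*92560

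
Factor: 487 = 487^1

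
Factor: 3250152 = 2^3*3^3 * 41^1*367^1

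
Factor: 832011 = 3^1*463^1*599^1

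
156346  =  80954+75392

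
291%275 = 16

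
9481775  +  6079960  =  15561735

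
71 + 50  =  121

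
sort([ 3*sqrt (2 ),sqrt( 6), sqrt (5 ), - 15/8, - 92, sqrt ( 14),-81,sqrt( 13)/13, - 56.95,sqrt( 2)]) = [  -  92, - 81, - 56.95, - 15/8,sqrt( 13)/13, sqrt( 2), sqrt( 5),sqrt(6),sqrt( 14),3 * sqrt( 2)]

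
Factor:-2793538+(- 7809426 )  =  - 10602964 = - 2^2* 487^1 * 5443^1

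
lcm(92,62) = 2852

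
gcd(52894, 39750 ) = 106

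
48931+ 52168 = 101099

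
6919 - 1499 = 5420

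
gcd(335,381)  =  1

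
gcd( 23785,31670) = 5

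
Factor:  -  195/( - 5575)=3^1*5^ ( - 1)*13^1*223^(-1) = 39/1115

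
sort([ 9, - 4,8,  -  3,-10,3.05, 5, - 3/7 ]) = [ - 10, - 4  ,  -  3,-3/7,3.05,5,8,9 ] 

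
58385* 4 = 233540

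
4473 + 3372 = 7845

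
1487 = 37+1450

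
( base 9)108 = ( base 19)4D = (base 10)89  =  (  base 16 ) 59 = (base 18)4h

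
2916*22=64152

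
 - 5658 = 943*( - 6 )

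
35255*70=2467850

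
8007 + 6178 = 14185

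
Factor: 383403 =3^1 * 227^1 *563^1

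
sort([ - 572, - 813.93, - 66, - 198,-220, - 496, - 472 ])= [-813.93 ,  -  572, - 496, - 472, - 220 , - 198, - 66 ]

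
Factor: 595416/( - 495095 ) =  - 2^3 * 3^1*5^( - 1)*  83^( - 1)*1193^( - 1) * 24809^1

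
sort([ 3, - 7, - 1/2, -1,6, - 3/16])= [ -7, - 1, - 1/2, - 3/16, 3,  6]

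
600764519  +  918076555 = 1518841074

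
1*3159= 3159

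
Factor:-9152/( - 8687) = 2^6*7^( - 1)*11^1*13^1*17^( - 1 )*73^( - 1) 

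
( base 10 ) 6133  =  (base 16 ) 17f5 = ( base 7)23611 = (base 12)3671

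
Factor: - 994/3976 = -1/4  =  -2^ ( - 2)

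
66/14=33/7 = 4.71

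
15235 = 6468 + 8767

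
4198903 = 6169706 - 1970803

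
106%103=3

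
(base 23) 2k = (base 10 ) 66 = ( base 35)1v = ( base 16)42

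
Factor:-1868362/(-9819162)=3^ ( - 2) * 19^(-1)*67^1*73^1*191^1*28711^( - 1)  =  934181/4909581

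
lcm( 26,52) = 52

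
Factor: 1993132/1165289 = 2^2*19^( - 1)*383^1*1301^1*61331^( - 1) 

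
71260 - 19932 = 51328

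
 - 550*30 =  - 16500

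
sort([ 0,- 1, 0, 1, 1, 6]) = [ - 1 , 0,0, 1,1,6]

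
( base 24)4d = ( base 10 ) 109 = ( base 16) 6D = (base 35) 34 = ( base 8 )155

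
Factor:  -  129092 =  - 2^2*59^1*547^1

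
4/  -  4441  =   - 1 + 4437/4441 = - 0.00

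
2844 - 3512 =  -668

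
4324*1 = 4324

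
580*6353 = 3684740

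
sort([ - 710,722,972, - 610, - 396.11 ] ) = [ - 710, - 610, - 396.11,722, 972] 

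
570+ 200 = 770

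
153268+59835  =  213103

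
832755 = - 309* (- 2695)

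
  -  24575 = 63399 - 87974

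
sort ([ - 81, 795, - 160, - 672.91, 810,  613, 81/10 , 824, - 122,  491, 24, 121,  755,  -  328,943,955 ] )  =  [ - 672.91, - 328, - 160,- 122, - 81, 81/10,24,  121, 491, 613, 755, 795, 810, 824, 943, 955] 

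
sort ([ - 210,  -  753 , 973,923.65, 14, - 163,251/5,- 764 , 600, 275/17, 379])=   [ - 764, - 753 , - 210, - 163, 14, 275/17,251/5,379, 600 , 923.65, 973] 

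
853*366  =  312198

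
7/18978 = 7/18978 = 0.00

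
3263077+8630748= 11893825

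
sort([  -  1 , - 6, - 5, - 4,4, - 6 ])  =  [-6, - 6, - 5 , - 4, - 1,  4 ]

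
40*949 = 37960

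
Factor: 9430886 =2^1*17^1* 103^1*2693^1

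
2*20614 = 41228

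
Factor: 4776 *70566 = 2^4*3^2*19^1*199^1*619^1 = 337023216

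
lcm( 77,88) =616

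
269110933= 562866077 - 293755144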